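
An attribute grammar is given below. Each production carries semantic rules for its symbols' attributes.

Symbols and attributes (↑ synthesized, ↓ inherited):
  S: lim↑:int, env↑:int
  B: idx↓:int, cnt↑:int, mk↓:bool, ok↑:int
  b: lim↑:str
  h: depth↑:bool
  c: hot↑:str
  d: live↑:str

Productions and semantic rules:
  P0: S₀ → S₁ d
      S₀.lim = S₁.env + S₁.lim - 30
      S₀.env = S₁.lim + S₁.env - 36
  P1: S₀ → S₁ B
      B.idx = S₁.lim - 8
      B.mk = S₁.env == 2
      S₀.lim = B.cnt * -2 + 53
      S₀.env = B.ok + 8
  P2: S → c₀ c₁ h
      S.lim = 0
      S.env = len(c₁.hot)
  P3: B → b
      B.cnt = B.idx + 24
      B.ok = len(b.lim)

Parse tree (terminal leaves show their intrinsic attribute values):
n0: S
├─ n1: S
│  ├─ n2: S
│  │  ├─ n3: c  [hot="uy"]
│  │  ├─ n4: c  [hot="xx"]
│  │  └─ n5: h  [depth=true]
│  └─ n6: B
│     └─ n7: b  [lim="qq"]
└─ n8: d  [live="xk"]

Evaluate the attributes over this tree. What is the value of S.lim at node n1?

1. n3.hot = "uy"  [terminal]
2. n4.hot = "xx"  [terminal]
3. n5.depth = true  [terminal]
4. n2.lim = 0  [0]
5. n2.env = 2  [len(c₁.hot)]
6. n6.idx = -8  [S₁.lim - 8]
7. n6.mk = true  [S₁.env == 2]
8. n7.lim = "qq"  [terminal]
9. n6.cnt = 16  [B.idx + 24]
10. n6.ok = 2  [len(b.lim)]
11. n1.lim = 21  [B.cnt * -2 + 53]
12. n1.env = 10  [B.ok + 8]
13. n8.live = "xk"  [terminal]
14. n0.lim = 1  [S₁.env + S₁.lim - 30]
15. n0.env = -5  [S₁.lim + S₁.env - 36]

21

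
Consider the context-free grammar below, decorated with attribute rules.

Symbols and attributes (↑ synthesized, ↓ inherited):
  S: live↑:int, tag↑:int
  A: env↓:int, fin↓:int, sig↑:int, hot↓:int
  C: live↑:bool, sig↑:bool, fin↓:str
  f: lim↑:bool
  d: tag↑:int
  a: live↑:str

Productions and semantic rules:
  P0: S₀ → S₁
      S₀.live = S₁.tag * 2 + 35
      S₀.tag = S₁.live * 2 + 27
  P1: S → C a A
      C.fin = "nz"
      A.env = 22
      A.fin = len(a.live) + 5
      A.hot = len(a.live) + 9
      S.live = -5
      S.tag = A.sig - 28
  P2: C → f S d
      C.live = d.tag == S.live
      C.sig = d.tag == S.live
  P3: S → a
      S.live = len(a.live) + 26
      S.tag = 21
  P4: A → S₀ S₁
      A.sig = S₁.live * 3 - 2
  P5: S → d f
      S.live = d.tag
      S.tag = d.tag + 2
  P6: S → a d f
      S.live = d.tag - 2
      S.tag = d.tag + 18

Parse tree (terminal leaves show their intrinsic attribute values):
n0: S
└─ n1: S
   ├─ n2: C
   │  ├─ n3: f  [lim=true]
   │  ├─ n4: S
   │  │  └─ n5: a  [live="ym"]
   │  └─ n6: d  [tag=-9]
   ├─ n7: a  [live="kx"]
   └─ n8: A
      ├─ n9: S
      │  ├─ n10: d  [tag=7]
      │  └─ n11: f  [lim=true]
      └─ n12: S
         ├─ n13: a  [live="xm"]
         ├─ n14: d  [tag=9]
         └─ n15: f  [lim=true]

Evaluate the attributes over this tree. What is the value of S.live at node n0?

1. n2.fin = "nz"  ["nz"]
2. n3.lim = true  [terminal]
3. n5.live = "ym"  [terminal]
4. n4.live = 28  [len(a.live) + 26]
5. n4.tag = 21  [21]
6. n6.tag = -9  [terminal]
7. n2.live = false  [d.tag == S.live]
8. n2.sig = false  [d.tag == S.live]
9. n7.live = "kx"  [terminal]
10. n8.env = 22  [22]
11. n8.fin = 7  [len(a.live) + 5]
12. n8.hot = 11  [len(a.live) + 9]
13. n10.tag = 7  [terminal]
14. n11.lim = true  [terminal]
15. n9.live = 7  [d.tag]
16. n9.tag = 9  [d.tag + 2]
17. n13.live = "xm"  [terminal]
18. n14.tag = 9  [terminal]
19. n15.lim = true  [terminal]
20. n12.live = 7  [d.tag - 2]
21. n12.tag = 27  [d.tag + 18]
22. n8.sig = 19  [S₁.live * 3 - 2]
23. n1.live = -5  [-5]
24. n1.tag = -9  [A.sig - 28]
25. n0.live = 17  [S₁.tag * 2 + 35]
26. n0.tag = 17  [S₁.live * 2 + 27]

17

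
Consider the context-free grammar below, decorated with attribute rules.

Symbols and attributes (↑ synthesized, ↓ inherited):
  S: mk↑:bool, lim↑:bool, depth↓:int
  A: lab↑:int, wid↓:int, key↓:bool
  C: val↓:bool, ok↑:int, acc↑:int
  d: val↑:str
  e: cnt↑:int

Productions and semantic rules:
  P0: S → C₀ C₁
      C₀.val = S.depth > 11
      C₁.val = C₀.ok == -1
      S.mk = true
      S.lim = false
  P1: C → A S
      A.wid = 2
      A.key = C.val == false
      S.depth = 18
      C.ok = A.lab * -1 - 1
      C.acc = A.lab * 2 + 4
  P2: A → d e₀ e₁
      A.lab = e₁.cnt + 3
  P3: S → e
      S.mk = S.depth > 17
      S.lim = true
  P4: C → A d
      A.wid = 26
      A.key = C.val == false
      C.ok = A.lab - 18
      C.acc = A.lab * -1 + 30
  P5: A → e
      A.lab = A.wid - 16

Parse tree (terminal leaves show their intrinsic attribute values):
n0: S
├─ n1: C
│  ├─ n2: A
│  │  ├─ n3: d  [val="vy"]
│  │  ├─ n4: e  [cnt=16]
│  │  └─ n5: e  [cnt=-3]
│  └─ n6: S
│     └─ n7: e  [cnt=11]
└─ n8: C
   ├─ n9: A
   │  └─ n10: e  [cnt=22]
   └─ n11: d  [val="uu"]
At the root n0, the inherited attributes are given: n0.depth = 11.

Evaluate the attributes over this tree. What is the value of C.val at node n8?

true

1. n0.depth = 11  [given at root]
2. n1.val = false  [S.depth > 11]
3. n2.wid = 2  [2]
4. n2.key = true  [C.val == false]
5. n3.val = "vy"  [terminal]
6. n4.cnt = 16  [terminal]
7. n5.cnt = -3  [terminal]
8. n2.lab = 0  [e₁.cnt + 3]
9. n6.depth = 18  [18]
10. n7.cnt = 11  [terminal]
11. n6.mk = true  [S.depth > 17]
12. n6.lim = true  [true]
13. n1.ok = -1  [A.lab * -1 - 1]
14. n1.acc = 4  [A.lab * 2 + 4]
15. n8.val = true  [C₀.ok == -1]
16. n9.wid = 26  [26]
17. n9.key = false  [C.val == false]
18. n10.cnt = 22  [terminal]
19. n9.lab = 10  [A.wid - 16]
20. n11.val = "uu"  [terminal]
21. n8.ok = -8  [A.lab - 18]
22. n8.acc = 20  [A.lab * -1 + 30]
23. n0.mk = true  [true]
24. n0.lim = false  [false]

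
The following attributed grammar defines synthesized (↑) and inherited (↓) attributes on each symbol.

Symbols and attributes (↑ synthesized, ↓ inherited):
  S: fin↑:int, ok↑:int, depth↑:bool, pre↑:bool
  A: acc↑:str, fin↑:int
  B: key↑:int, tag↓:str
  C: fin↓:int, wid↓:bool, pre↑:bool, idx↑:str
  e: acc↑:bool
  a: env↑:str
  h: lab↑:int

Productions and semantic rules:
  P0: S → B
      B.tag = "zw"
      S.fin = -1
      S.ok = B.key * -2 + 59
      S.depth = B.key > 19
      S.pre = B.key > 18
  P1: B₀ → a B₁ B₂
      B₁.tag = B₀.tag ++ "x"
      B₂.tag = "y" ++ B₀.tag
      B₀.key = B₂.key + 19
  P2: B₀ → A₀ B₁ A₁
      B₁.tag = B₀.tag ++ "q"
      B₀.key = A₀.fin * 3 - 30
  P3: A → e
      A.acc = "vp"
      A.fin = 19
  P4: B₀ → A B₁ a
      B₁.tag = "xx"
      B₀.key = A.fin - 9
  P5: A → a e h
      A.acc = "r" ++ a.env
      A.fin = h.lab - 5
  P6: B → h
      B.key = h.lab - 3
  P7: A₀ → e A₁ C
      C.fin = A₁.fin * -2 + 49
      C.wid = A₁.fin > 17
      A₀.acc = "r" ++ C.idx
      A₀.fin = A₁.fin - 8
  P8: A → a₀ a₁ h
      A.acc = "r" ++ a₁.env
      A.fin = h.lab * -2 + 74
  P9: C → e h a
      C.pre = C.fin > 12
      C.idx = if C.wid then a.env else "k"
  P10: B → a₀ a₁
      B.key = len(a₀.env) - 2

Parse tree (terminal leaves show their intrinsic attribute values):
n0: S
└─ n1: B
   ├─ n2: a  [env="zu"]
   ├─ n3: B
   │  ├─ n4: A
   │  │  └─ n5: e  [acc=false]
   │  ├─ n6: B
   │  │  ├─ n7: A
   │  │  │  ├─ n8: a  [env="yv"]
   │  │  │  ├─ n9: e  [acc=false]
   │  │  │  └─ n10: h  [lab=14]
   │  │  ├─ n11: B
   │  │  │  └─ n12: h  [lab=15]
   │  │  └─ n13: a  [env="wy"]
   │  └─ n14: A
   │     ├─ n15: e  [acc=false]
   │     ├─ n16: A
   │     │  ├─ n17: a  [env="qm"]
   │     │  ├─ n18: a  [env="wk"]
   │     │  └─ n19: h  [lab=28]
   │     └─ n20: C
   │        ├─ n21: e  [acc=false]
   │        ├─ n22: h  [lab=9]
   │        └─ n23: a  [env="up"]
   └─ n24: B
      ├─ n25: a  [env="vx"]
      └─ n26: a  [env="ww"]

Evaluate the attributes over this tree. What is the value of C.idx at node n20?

"up"

1. n1.tag = "zw"  ["zw"]
2. n2.env = "zu"  [terminal]
3. n3.tag = "zwx"  [B₀.tag ++ "x"]
4. n5.acc = false  [terminal]
5. n4.acc = "vp"  ["vp"]
6. n4.fin = 19  [19]
7. n6.tag = "zwxq"  [B₀.tag ++ "q"]
8. n8.env = "yv"  [terminal]
9. n9.acc = false  [terminal]
10. n10.lab = 14  [terminal]
11. n7.acc = "ryv"  ["r" ++ a.env]
12. n7.fin = 9  [h.lab - 5]
13. n11.tag = "xx"  ["xx"]
14. n12.lab = 15  [terminal]
15. n11.key = 12  [h.lab - 3]
16. n13.env = "wy"  [terminal]
17. n6.key = 0  [A.fin - 9]
18. n15.acc = false  [terminal]
19. n17.env = "qm"  [terminal]
20. n18.env = "wk"  [terminal]
21. n19.lab = 28  [terminal]
22. n16.acc = "rwk"  ["r" ++ a₁.env]
23. n16.fin = 18  [h.lab * -2 + 74]
24. n20.fin = 13  [A₁.fin * -2 + 49]
25. n20.wid = true  [A₁.fin > 17]
26. n21.acc = false  [terminal]
27. n22.lab = 9  [terminal]
28. n23.env = "up"  [terminal]
29. n20.pre = true  [C.fin > 12]
30. n20.idx = "up"  [if C.wid then a.env else "k"]
31. n14.acc = "rup"  ["r" ++ C.idx]
32. n14.fin = 10  [A₁.fin - 8]
33. n3.key = 27  [A₀.fin * 3 - 30]
34. n24.tag = "yzw"  ["y" ++ B₀.tag]
35. n25.env = "vx"  [terminal]
36. n26.env = "ww"  [terminal]
37. n24.key = 0  [len(a₀.env) - 2]
38. n1.key = 19  [B₂.key + 19]
39. n0.fin = -1  [-1]
40. n0.ok = 21  [B.key * -2 + 59]
41. n0.depth = false  [B.key > 19]
42. n0.pre = true  [B.key > 18]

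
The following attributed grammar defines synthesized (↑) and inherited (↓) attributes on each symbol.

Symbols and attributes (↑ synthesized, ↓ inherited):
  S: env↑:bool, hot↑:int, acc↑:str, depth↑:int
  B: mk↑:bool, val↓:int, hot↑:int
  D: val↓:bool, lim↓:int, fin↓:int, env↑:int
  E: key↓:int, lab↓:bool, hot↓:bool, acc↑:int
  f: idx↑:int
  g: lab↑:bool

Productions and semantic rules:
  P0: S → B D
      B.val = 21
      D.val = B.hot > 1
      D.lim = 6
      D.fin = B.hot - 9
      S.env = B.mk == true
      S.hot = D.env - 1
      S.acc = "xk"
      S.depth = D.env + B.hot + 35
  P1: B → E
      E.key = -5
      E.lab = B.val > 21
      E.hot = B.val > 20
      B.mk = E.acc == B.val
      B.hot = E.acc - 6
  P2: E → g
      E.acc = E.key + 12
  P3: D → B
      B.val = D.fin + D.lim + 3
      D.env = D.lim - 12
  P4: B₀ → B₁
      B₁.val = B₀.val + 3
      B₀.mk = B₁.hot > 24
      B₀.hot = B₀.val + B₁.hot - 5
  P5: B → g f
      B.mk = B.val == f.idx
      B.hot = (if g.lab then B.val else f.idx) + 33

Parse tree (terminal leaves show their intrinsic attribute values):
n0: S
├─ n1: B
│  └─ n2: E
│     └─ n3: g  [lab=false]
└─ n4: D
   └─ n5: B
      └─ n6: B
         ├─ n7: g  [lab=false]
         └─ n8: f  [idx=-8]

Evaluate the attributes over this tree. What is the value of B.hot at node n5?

21

1. n1.val = 21  [21]
2. n2.key = -5  [-5]
3. n2.lab = false  [B.val > 21]
4. n2.hot = true  [B.val > 20]
5. n3.lab = false  [terminal]
6. n2.acc = 7  [E.key + 12]
7. n1.mk = false  [E.acc == B.val]
8. n1.hot = 1  [E.acc - 6]
9. n4.val = false  [B.hot > 1]
10. n4.lim = 6  [6]
11. n4.fin = -8  [B.hot - 9]
12. n5.val = 1  [D.fin + D.lim + 3]
13. n6.val = 4  [B₀.val + 3]
14. n7.lab = false  [terminal]
15. n8.idx = -8  [terminal]
16. n6.mk = false  [B.val == f.idx]
17. n6.hot = 25  [(if g.lab then B.val else f.idx) + 33]
18. n5.mk = true  [B₁.hot > 24]
19. n5.hot = 21  [B₀.val + B₁.hot - 5]
20. n4.env = -6  [D.lim - 12]
21. n0.env = false  [B.mk == true]
22. n0.hot = -7  [D.env - 1]
23. n0.acc = "xk"  ["xk"]
24. n0.depth = 30  [D.env + B.hot + 35]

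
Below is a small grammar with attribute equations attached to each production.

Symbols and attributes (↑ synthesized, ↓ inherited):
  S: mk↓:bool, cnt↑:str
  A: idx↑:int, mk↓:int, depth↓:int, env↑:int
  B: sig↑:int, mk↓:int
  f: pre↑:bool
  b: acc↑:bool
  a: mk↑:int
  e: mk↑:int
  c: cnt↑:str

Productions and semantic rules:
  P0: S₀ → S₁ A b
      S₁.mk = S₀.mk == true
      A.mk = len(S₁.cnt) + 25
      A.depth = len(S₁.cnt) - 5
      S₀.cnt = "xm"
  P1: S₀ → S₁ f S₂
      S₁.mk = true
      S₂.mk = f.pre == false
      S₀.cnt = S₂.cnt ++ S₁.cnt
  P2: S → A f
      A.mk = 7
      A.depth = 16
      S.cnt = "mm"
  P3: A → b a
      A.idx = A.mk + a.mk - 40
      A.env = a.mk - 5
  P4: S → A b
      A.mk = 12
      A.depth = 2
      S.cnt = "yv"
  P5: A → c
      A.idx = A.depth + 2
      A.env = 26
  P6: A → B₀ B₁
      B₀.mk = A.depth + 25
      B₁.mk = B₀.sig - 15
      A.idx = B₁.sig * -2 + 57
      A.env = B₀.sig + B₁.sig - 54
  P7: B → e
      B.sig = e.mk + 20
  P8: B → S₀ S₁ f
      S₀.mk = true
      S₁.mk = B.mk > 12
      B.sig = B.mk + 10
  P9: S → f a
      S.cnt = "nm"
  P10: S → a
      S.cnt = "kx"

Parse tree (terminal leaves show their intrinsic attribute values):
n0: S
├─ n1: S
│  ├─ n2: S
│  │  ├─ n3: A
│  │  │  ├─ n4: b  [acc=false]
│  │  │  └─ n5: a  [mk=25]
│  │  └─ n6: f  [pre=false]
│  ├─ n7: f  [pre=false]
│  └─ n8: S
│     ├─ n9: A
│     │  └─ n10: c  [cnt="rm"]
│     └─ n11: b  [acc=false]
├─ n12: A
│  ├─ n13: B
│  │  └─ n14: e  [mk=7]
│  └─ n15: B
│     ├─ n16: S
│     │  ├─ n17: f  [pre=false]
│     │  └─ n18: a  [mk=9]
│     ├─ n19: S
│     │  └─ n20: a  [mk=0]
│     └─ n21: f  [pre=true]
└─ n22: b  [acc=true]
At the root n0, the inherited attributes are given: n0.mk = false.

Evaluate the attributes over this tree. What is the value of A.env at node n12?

1. n0.mk = false  [given at root]
2. n1.mk = false  [S₀.mk == true]
3. n2.mk = true  [true]
4. n3.mk = 7  [7]
5. n3.depth = 16  [16]
6. n4.acc = false  [terminal]
7. n5.mk = 25  [terminal]
8. n3.idx = -8  [A.mk + a.mk - 40]
9. n3.env = 20  [a.mk - 5]
10. n6.pre = false  [terminal]
11. n2.cnt = "mm"  ["mm"]
12. n7.pre = false  [terminal]
13. n8.mk = true  [f.pre == false]
14. n9.mk = 12  [12]
15. n9.depth = 2  [2]
16. n10.cnt = "rm"  [terminal]
17. n9.idx = 4  [A.depth + 2]
18. n9.env = 26  [26]
19. n11.acc = false  [terminal]
20. n8.cnt = "yv"  ["yv"]
21. n1.cnt = "yvmm"  [S₂.cnt ++ S₁.cnt]
22. n12.mk = 29  [len(S₁.cnt) + 25]
23. n12.depth = -1  [len(S₁.cnt) - 5]
24. n13.mk = 24  [A.depth + 25]
25. n14.mk = 7  [terminal]
26. n13.sig = 27  [e.mk + 20]
27. n15.mk = 12  [B₀.sig - 15]
28. n16.mk = true  [true]
29. n17.pre = false  [terminal]
30. n18.mk = 9  [terminal]
31. n16.cnt = "nm"  ["nm"]
32. n19.mk = false  [B.mk > 12]
33. n20.mk = 0  [terminal]
34. n19.cnt = "kx"  ["kx"]
35. n21.pre = true  [terminal]
36. n15.sig = 22  [B.mk + 10]
37. n12.idx = 13  [B₁.sig * -2 + 57]
38. n12.env = -5  [B₀.sig + B₁.sig - 54]
39. n22.acc = true  [terminal]
40. n0.cnt = "xm"  ["xm"]

-5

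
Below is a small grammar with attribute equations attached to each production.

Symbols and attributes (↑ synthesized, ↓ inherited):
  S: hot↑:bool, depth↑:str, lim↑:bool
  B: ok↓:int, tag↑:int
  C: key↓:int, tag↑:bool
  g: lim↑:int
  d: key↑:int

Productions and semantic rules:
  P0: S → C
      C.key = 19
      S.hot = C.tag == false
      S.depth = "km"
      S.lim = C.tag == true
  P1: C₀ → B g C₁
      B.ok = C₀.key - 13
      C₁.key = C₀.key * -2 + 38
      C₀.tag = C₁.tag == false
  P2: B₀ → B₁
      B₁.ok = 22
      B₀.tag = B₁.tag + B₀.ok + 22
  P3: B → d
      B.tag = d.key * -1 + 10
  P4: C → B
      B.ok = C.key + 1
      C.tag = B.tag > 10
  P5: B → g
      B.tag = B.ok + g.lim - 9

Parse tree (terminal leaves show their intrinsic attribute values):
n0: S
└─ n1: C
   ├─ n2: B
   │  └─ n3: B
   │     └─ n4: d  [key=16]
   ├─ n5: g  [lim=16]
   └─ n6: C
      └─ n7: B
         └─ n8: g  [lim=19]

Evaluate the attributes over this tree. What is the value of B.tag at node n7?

1. n1.key = 19  [19]
2. n2.ok = 6  [C₀.key - 13]
3. n3.ok = 22  [22]
4. n4.key = 16  [terminal]
5. n3.tag = -6  [d.key * -1 + 10]
6. n2.tag = 22  [B₁.tag + B₀.ok + 22]
7. n5.lim = 16  [terminal]
8. n6.key = 0  [C₀.key * -2 + 38]
9. n7.ok = 1  [C.key + 1]
10. n8.lim = 19  [terminal]
11. n7.tag = 11  [B.ok + g.lim - 9]
12. n6.tag = true  [B.tag > 10]
13. n1.tag = false  [C₁.tag == false]
14. n0.hot = true  [C.tag == false]
15. n0.depth = "km"  ["km"]
16. n0.lim = false  [C.tag == true]

11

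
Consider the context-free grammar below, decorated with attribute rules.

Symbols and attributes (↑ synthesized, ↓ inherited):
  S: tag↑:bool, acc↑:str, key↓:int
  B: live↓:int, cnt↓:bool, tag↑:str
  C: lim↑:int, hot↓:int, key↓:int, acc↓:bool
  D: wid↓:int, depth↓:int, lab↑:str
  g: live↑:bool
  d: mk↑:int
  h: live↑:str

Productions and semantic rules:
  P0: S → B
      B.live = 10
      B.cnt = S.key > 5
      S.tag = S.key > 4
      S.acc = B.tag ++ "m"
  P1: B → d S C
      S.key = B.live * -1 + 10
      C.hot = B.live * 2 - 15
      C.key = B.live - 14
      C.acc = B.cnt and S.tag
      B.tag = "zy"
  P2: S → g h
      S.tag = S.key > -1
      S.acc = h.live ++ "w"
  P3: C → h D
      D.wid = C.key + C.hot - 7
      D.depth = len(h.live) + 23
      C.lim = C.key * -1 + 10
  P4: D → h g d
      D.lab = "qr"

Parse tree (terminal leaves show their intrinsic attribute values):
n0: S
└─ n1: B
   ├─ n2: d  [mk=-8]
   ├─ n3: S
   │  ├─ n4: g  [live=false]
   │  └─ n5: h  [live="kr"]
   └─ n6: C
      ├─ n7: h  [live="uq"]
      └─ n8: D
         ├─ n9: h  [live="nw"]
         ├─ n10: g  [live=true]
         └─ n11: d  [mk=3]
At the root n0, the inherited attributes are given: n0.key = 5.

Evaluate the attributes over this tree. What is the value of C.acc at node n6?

false

1. n0.key = 5  [given at root]
2. n1.live = 10  [10]
3. n1.cnt = false  [S.key > 5]
4. n2.mk = -8  [terminal]
5. n3.key = 0  [B.live * -1 + 10]
6. n4.live = false  [terminal]
7. n5.live = "kr"  [terminal]
8. n3.tag = true  [S.key > -1]
9. n3.acc = "krw"  [h.live ++ "w"]
10. n6.hot = 5  [B.live * 2 - 15]
11. n6.key = -4  [B.live - 14]
12. n6.acc = false  [B.cnt and S.tag]
13. n7.live = "uq"  [terminal]
14. n8.wid = -6  [C.key + C.hot - 7]
15. n8.depth = 25  [len(h.live) + 23]
16. n9.live = "nw"  [terminal]
17. n10.live = true  [terminal]
18. n11.mk = 3  [terminal]
19. n8.lab = "qr"  ["qr"]
20. n6.lim = 14  [C.key * -1 + 10]
21. n1.tag = "zy"  ["zy"]
22. n0.tag = true  [S.key > 4]
23. n0.acc = "zym"  [B.tag ++ "m"]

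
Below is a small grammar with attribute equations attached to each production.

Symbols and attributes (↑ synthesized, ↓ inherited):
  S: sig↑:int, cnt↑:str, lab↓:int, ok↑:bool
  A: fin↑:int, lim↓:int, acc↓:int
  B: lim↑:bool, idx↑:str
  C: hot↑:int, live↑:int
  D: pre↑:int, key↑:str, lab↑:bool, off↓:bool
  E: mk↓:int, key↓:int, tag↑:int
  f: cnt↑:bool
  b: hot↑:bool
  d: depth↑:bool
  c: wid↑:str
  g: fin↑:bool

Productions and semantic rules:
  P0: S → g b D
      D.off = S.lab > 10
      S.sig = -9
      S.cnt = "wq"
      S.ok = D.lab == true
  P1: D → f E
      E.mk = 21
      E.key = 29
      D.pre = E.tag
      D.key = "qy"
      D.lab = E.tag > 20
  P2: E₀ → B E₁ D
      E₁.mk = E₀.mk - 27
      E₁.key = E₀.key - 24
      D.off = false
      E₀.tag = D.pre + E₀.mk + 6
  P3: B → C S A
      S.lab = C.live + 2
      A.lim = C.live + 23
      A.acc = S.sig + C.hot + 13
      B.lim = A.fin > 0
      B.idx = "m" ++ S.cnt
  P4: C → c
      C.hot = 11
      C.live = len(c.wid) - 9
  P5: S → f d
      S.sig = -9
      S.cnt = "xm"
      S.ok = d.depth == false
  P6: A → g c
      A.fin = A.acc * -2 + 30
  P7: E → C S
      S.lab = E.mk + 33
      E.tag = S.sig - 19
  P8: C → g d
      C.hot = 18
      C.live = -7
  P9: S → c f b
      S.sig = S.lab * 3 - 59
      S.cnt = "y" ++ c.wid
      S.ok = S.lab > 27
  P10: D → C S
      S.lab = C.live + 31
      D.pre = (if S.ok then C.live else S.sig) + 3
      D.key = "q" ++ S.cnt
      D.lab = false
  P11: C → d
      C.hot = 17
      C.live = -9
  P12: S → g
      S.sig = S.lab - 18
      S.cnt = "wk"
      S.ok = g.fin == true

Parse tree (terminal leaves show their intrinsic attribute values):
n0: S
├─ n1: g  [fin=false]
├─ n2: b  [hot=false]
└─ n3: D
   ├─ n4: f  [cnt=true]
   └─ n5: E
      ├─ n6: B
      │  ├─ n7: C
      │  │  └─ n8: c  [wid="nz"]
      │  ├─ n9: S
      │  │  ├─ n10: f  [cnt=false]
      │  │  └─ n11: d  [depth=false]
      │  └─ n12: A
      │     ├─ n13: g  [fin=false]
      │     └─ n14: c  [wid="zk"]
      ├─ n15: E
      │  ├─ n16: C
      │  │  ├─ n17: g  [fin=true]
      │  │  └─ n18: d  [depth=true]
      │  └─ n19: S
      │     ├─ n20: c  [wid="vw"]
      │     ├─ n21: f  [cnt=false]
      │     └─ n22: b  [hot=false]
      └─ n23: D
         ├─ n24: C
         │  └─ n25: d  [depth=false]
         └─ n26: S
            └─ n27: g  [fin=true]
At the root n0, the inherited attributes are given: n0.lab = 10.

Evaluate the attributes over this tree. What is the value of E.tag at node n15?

3

1. n0.lab = 10  [given at root]
2. n1.fin = false  [terminal]
3. n2.hot = false  [terminal]
4. n3.off = false  [S.lab > 10]
5. n4.cnt = true  [terminal]
6. n5.mk = 21  [21]
7. n5.key = 29  [29]
8. n8.wid = "nz"  [terminal]
9. n7.hot = 11  [11]
10. n7.live = -7  [len(c.wid) - 9]
11. n9.lab = -5  [C.live + 2]
12. n10.cnt = false  [terminal]
13. n11.depth = false  [terminal]
14. n9.sig = -9  [-9]
15. n9.cnt = "xm"  ["xm"]
16. n9.ok = true  [d.depth == false]
17. n12.lim = 16  [C.live + 23]
18. n12.acc = 15  [S.sig + C.hot + 13]
19. n13.fin = false  [terminal]
20. n14.wid = "zk"  [terminal]
21. n12.fin = 0  [A.acc * -2 + 30]
22. n6.lim = false  [A.fin > 0]
23. n6.idx = "mxm"  ["m" ++ S.cnt]
24. n15.mk = -6  [E₀.mk - 27]
25. n15.key = 5  [E₀.key - 24]
26. n17.fin = true  [terminal]
27. n18.depth = true  [terminal]
28. n16.hot = 18  [18]
29. n16.live = -7  [-7]
30. n19.lab = 27  [E.mk + 33]
31. n20.wid = "vw"  [terminal]
32. n21.cnt = false  [terminal]
33. n22.hot = false  [terminal]
34. n19.sig = 22  [S.lab * 3 - 59]
35. n19.cnt = "yvw"  ["y" ++ c.wid]
36. n19.ok = false  [S.lab > 27]
37. n15.tag = 3  [S.sig - 19]
38. n23.off = false  [false]
39. n25.depth = false  [terminal]
40. n24.hot = 17  [17]
41. n24.live = -9  [-9]
42. n26.lab = 22  [C.live + 31]
43. n27.fin = true  [terminal]
44. n26.sig = 4  [S.lab - 18]
45. n26.cnt = "wk"  ["wk"]
46. n26.ok = true  [g.fin == true]
47. n23.pre = -6  [(if S.ok then C.live else S.sig) + 3]
48. n23.key = "qwk"  ["q" ++ S.cnt]
49. n23.lab = false  [false]
50. n5.tag = 21  [D.pre + E₀.mk + 6]
51. n3.pre = 21  [E.tag]
52. n3.key = "qy"  ["qy"]
53. n3.lab = true  [E.tag > 20]
54. n0.sig = -9  [-9]
55. n0.cnt = "wq"  ["wq"]
56. n0.ok = true  [D.lab == true]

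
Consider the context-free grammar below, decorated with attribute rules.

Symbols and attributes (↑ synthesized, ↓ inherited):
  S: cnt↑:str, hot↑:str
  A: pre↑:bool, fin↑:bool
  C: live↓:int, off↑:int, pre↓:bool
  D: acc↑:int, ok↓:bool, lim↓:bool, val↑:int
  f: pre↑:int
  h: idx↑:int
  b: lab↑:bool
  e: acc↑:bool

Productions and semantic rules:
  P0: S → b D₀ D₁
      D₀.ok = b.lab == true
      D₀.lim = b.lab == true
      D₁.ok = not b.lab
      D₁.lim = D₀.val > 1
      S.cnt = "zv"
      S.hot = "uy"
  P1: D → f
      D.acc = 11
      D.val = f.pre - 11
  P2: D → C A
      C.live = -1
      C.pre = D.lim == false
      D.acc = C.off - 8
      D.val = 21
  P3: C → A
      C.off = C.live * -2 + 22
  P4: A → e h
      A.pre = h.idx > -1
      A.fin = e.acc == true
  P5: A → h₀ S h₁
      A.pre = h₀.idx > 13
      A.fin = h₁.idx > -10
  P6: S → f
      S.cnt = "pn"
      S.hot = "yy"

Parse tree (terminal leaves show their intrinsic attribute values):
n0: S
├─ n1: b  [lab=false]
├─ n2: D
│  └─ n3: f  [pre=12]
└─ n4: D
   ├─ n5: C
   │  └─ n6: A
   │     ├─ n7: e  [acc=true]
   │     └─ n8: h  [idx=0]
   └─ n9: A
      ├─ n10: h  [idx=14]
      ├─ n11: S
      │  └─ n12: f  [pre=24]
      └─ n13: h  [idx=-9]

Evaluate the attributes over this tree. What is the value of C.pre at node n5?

true

1. n1.lab = false  [terminal]
2. n2.ok = false  [b.lab == true]
3. n2.lim = false  [b.lab == true]
4. n3.pre = 12  [terminal]
5. n2.acc = 11  [11]
6. n2.val = 1  [f.pre - 11]
7. n4.ok = true  [not b.lab]
8. n4.lim = false  [D₀.val > 1]
9. n5.live = -1  [-1]
10. n5.pre = true  [D.lim == false]
11. n7.acc = true  [terminal]
12. n8.idx = 0  [terminal]
13. n6.pre = true  [h.idx > -1]
14. n6.fin = true  [e.acc == true]
15. n5.off = 24  [C.live * -2 + 22]
16. n10.idx = 14  [terminal]
17. n12.pre = 24  [terminal]
18. n11.cnt = "pn"  ["pn"]
19. n11.hot = "yy"  ["yy"]
20. n13.idx = -9  [terminal]
21. n9.pre = true  [h₀.idx > 13]
22. n9.fin = true  [h₁.idx > -10]
23. n4.acc = 16  [C.off - 8]
24. n4.val = 21  [21]
25. n0.cnt = "zv"  ["zv"]
26. n0.hot = "uy"  ["uy"]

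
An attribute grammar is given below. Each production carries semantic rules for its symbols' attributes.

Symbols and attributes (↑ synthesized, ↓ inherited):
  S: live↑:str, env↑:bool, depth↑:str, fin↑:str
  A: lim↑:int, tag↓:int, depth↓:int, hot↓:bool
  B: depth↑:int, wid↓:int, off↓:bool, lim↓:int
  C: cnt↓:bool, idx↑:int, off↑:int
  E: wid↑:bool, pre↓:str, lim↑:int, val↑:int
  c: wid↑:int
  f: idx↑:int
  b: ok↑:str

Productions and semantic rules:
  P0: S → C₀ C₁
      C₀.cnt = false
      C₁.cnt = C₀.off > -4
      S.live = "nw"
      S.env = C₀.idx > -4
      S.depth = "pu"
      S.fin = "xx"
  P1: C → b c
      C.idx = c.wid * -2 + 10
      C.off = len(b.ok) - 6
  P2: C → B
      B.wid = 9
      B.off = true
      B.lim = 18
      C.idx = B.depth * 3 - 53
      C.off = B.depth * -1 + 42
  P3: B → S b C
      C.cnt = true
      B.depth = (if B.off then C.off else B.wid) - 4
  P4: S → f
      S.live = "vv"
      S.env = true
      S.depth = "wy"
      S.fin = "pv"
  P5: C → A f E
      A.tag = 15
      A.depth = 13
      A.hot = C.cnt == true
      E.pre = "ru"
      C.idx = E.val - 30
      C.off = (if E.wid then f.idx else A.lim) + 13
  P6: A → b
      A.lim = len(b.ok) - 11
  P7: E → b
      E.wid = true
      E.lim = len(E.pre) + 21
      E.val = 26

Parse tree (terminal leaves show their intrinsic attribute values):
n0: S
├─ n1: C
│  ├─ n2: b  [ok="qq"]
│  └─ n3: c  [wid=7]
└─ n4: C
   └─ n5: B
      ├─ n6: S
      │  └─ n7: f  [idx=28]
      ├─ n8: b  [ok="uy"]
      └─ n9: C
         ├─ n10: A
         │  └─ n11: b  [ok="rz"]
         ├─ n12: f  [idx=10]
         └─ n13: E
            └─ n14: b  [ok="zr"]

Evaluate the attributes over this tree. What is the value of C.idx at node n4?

1. n1.cnt = false  [false]
2. n2.ok = "qq"  [terminal]
3. n3.wid = 7  [terminal]
4. n1.idx = -4  [c.wid * -2 + 10]
5. n1.off = -4  [len(b.ok) - 6]
6. n4.cnt = false  [C₀.off > -4]
7. n5.wid = 9  [9]
8. n5.off = true  [true]
9. n5.lim = 18  [18]
10. n7.idx = 28  [terminal]
11. n6.live = "vv"  ["vv"]
12. n6.env = true  [true]
13. n6.depth = "wy"  ["wy"]
14. n6.fin = "pv"  ["pv"]
15. n8.ok = "uy"  [terminal]
16. n9.cnt = true  [true]
17. n10.tag = 15  [15]
18. n10.depth = 13  [13]
19. n10.hot = true  [C.cnt == true]
20. n11.ok = "rz"  [terminal]
21. n10.lim = -9  [len(b.ok) - 11]
22. n12.idx = 10  [terminal]
23. n13.pre = "ru"  ["ru"]
24. n14.ok = "zr"  [terminal]
25. n13.wid = true  [true]
26. n13.lim = 23  [len(E.pre) + 21]
27. n13.val = 26  [26]
28. n9.idx = -4  [E.val - 30]
29. n9.off = 23  [(if E.wid then f.idx else A.lim) + 13]
30. n5.depth = 19  [(if B.off then C.off else B.wid) - 4]
31. n4.idx = 4  [B.depth * 3 - 53]
32. n4.off = 23  [B.depth * -1 + 42]
33. n0.live = "nw"  ["nw"]
34. n0.env = false  [C₀.idx > -4]
35. n0.depth = "pu"  ["pu"]
36. n0.fin = "xx"  ["xx"]

4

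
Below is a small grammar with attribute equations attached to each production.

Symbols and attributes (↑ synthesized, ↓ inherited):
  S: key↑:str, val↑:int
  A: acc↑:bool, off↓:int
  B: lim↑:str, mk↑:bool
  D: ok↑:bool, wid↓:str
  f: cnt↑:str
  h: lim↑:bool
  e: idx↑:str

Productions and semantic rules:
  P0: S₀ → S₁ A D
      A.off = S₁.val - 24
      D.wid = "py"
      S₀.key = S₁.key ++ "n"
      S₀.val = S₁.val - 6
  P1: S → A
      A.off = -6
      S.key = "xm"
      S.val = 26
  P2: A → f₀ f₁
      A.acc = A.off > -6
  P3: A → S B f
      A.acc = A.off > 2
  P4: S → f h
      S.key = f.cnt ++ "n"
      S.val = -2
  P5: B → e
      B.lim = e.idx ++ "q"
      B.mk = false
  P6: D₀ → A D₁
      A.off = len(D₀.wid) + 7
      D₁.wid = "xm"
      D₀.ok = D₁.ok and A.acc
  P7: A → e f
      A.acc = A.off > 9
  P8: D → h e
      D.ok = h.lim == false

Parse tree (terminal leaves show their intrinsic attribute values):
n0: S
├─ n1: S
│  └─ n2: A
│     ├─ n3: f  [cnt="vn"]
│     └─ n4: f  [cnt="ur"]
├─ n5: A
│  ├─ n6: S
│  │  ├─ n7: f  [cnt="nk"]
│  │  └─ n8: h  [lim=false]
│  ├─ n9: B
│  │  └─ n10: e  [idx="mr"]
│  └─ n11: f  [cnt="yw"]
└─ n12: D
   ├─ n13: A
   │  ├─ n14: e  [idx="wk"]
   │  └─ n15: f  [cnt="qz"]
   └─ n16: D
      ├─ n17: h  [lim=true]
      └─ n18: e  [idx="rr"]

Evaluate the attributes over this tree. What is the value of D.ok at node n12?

false

1. n2.off = -6  [-6]
2. n3.cnt = "vn"  [terminal]
3. n4.cnt = "ur"  [terminal]
4. n2.acc = false  [A.off > -6]
5. n1.key = "xm"  ["xm"]
6. n1.val = 26  [26]
7. n5.off = 2  [S₁.val - 24]
8. n7.cnt = "nk"  [terminal]
9. n8.lim = false  [terminal]
10. n6.key = "nkn"  [f.cnt ++ "n"]
11. n6.val = -2  [-2]
12. n10.idx = "mr"  [terminal]
13. n9.lim = "mrq"  [e.idx ++ "q"]
14. n9.mk = false  [false]
15. n11.cnt = "yw"  [terminal]
16. n5.acc = false  [A.off > 2]
17. n12.wid = "py"  ["py"]
18. n13.off = 9  [len(D₀.wid) + 7]
19. n14.idx = "wk"  [terminal]
20. n15.cnt = "qz"  [terminal]
21. n13.acc = false  [A.off > 9]
22. n16.wid = "xm"  ["xm"]
23. n17.lim = true  [terminal]
24. n18.idx = "rr"  [terminal]
25. n16.ok = false  [h.lim == false]
26. n12.ok = false  [D₁.ok and A.acc]
27. n0.key = "xmn"  [S₁.key ++ "n"]
28. n0.val = 20  [S₁.val - 6]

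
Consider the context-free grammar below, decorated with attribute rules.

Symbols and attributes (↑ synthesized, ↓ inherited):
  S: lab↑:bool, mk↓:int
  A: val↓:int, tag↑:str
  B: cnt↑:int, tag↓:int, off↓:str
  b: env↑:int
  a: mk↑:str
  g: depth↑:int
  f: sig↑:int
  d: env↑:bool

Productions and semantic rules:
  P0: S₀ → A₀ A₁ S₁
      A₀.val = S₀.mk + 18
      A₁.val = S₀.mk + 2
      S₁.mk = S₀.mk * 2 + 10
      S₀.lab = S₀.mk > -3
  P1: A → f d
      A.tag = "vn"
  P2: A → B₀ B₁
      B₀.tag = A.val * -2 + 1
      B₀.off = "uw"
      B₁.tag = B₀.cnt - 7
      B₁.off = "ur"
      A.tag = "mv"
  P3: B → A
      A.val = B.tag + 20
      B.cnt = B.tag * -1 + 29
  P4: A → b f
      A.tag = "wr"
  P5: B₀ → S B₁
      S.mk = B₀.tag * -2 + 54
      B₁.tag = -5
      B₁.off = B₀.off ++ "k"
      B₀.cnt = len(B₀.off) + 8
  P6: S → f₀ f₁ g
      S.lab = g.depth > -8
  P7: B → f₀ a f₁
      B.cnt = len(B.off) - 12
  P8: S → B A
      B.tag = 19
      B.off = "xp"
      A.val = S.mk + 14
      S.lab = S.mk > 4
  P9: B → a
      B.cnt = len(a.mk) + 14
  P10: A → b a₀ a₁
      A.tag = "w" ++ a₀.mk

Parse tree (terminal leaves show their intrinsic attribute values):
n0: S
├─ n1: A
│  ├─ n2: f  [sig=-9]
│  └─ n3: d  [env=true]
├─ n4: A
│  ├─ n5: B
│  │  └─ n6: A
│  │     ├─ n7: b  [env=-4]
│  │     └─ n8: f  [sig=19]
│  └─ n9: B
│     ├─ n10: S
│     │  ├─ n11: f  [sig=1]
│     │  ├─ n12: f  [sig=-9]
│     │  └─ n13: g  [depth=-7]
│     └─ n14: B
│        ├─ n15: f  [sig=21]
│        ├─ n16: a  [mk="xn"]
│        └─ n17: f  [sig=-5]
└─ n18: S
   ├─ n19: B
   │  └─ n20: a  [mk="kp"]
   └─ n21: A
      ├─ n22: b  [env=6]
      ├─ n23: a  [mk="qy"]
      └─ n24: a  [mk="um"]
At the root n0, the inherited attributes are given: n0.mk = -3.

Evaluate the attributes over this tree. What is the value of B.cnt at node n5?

1. n0.mk = -3  [given at root]
2. n1.val = 15  [S₀.mk + 18]
3. n2.sig = -9  [terminal]
4. n3.env = true  [terminal]
5. n1.tag = "vn"  ["vn"]
6. n4.val = -1  [S₀.mk + 2]
7. n5.tag = 3  [A.val * -2 + 1]
8. n5.off = "uw"  ["uw"]
9. n6.val = 23  [B.tag + 20]
10. n7.env = -4  [terminal]
11. n8.sig = 19  [terminal]
12. n6.tag = "wr"  ["wr"]
13. n5.cnt = 26  [B.tag * -1 + 29]
14. n9.tag = 19  [B₀.cnt - 7]
15. n9.off = "ur"  ["ur"]
16. n10.mk = 16  [B₀.tag * -2 + 54]
17. n11.sig = 1  [terminal]
18. n12.sig = -9  [terminal]
19. n13.depth = -7  [terminal]
20. n10.lab = true  [g.depth > -8]
21. n14.tag = -5  [-5]
22. n14.off = "urk"  [B₀.off ++ "k"]
23. n15.sig = 21  [terminal]
24. n16.mk = "xn"  [terminal]
25. n17.sig = -5  [terminal]
26. n14.cnt = -9  [len(B.off) - 12]
27. n9.cnt = 10  [len(B₀.off) + 8]
28. n4.tag = "mv"  ["mv"]
29. n18.mk = 4  [S₀.mk * 2 + 10]
30. n19.tag = 19  [19]
31. n19.off = "xp"  ["xp"]
32. n20.mk = "kp"  [terminal]
33. n19.cnt = 16  [len(a.mk) + 14]
34. n21.val = 18  [S.mk + 14]
35. n22.env = 6  [terminal]
36. n23.mk = "qy"  [terminal]
37. n24.mk = "um"  [terminal]
38. n21.tag = "wqy"  ["w" ++ a₀.mk]
39. n18.lab = false  [S.mk > 4]
40. n0.lab = false  [S₀.mk > -3]

26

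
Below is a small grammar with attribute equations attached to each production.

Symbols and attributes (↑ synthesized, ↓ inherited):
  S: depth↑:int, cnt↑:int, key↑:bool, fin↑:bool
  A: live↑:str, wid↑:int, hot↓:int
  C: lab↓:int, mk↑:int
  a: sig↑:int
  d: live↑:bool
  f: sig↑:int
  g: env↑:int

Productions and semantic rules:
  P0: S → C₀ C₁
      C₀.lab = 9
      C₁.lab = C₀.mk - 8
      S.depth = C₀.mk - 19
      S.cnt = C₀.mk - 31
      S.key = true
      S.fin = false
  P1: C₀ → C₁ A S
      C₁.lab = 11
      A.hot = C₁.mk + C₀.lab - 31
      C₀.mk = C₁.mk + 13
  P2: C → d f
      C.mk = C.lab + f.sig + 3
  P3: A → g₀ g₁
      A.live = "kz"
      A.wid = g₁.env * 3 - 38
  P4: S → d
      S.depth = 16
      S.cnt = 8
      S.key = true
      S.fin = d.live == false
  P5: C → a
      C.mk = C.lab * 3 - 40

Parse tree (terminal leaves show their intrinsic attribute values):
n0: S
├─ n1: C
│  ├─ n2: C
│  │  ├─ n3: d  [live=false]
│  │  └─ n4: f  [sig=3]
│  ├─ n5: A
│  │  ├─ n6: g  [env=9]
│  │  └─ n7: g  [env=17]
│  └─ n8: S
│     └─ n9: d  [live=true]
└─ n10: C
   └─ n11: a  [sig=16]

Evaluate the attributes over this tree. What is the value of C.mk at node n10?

26

1. n1.lab = 9  [9]
2. n2.lab = 11  [11]
3. n3.live = false  [terminal]
4. n4.sig = 3  [terminal]
5. n2.mk = 17  [C.lab + f.sig + 3]
6. n5.hot = -5  [C₁.mk + C₀.lab - 31]
7. n6.env = 9  [terminal]
8. n7.env = 17  [terminal]
9. n5.live = "kz"  ["kz"]
10. n5.wid = 13  [g₁.env * 3 - 38]
11. n9.live = true  [terminal]
12. n8.depth = 16  [16]
13. n8.cnt = 8  [8]
14. n8.key = true  [true]
15. n8.fin = false  [d.live == false]
16. n1.mk = 30  [C₁.mk + 13]
17. n10.lab = 22  [C₀.mk - 8]
18. n11.sig = 16  [terminal]
19. n10.mk = 26  [C.lab * 3 - 40]
20. n0.depth = 11  [C₀.mk - 19]
21. n0.cnt = -1  [C₀.mk - 31]
22. n0.key = true  [true]
23. n0.fin = false  [false]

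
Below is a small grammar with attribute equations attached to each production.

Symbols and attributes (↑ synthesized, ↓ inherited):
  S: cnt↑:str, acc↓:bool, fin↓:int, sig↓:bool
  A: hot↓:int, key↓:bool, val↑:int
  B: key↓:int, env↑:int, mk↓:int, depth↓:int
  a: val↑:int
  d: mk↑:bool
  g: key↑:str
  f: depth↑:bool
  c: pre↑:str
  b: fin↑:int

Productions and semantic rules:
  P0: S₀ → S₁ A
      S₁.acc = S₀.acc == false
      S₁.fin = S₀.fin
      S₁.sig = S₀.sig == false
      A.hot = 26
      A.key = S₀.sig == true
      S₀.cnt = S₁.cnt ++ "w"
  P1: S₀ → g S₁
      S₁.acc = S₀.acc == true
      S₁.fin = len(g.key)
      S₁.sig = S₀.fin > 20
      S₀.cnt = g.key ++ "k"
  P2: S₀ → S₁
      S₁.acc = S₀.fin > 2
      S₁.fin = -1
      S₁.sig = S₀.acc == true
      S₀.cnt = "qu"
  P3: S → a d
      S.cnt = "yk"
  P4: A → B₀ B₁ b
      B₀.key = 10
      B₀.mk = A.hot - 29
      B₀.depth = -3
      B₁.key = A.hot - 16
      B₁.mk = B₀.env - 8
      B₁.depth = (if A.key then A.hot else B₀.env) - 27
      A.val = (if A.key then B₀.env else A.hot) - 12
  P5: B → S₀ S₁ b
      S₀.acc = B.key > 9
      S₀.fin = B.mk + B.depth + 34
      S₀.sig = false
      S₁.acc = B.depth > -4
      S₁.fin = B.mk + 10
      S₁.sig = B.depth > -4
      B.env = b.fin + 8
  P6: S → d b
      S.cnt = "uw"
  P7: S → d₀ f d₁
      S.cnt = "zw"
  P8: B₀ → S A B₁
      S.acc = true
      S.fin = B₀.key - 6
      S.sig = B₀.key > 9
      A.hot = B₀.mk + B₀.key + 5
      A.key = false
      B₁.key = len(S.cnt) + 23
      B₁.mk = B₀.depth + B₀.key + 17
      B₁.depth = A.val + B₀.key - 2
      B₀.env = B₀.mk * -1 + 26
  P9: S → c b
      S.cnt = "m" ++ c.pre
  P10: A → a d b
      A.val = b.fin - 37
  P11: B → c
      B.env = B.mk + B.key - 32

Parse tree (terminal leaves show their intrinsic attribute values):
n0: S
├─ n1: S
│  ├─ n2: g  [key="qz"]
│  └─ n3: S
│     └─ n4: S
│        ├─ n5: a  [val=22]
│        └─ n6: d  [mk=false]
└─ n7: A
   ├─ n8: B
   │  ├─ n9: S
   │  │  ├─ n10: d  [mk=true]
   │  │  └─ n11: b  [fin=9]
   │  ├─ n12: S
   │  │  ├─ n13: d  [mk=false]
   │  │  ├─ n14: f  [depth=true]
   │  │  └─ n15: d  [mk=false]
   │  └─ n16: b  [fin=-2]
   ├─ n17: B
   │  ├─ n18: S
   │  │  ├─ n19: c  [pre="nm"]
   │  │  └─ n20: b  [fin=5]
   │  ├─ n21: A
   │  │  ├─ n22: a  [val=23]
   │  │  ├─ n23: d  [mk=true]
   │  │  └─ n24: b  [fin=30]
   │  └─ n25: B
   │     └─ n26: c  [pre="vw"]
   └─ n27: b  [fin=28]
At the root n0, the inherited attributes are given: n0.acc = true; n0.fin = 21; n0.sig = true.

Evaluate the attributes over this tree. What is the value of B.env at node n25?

20

1. n0.acc = true  [given at root]
2. n0.fin = 21  [given at root]
3. n0.sig = true  [given at root]
4. n1.acc = false  [S₀.acc == false]
5. n1.fin = 21  [S₀.fin]
6. n1.sig = false  [S₀.sig == false]
7. n2.key = "qz"  [terminal]
8. n3.acc = false  [S₀.acc == true]
9. n3.fin = 2  [len(g.key)]
10. n3.sig = true  [S₀.fin > 20]
11. n4.acc = false  [S₀.fin > 2]
12. n4.fin = -1  [-1]
13. n4.sig = false  [S₀.acc == true]
14. n5.val = 22  [terminal]
15. n6.mk = false  [terminal]
16. n4.cnt = "yk"  ["yk"]
17. n3.cnt = "qu"  ["qu"]
18. n1.cnt = "qzk"  [g.key ++ "k"]
19. n7.hot = 26  [26]
20. n7.key = true  [S₀.sig == true]
21. n8.key = 10  [10]
22. n8.mk = -3  [A.hot - 29]
23. n8.depth = -3  [-3]
24. n9.acc = true  [B.key > 9]
25. n9.fin = 28  [B.mk + B.depth + 34]
26. n9.sig = false  [false]
27. n10.mk = true  [terminal]
28. n11.fin = 9  [terminal]
29. n9.cnt = "uw"  ["uw"]
30. n12.acc = true  [B.depth > -4]
31. n12.fin = 7  [B.mk + 10]
32. n12.sig = true  [B.depth > -4]
33. n13.mk = false  [terminal]
34. n14.depth = true  [terminal]
35. n15.mk = false  [terminal]
36. n12.cnt = "zw"  ["zw"]
37. n16.fin = -2  [terminal]
38. n8.env = 6  [b.fin + 8]
39. n17.key = 10  [A.hot - 16]
40. n17.mk = -2  [B₀.env - 8]
41. n17.depth = -1  [(if A.key then A.hot else B₀.env) - 27]
42. n18.acc = true  [true]
43. n18.fin = 4  [B₀.key - 6]
44. n18.sig = true  [B₀.key > 9]
45. n19.pre = "nm"  [terminal]
46. n20.fin = 5  [terminal]
47. n18.cnt = "mnm"  ["m" ++ c.pre]
48. n21.hot = 13  [B₀.mk + B₀.key + 5]
49. n21.key = false  [false]
50. n22.val = 23  [terminal]
51. n23.mk = true  [terminal]
52. n24.fin = 30  [terminal]
53. n21.val = -7  [b.fin - 37]
54. n25.key = 26  [len(S.cnt) + 23]
55. n25.mk = 26  [B₀.depth + B₀.key + 17]
56. n25.depth = 1  [A.val + B₀.key - 2]
57. n26.pre = "vw"  [terminal]
58. n25.env = 20  [B.mk + B.key - 32]
59. n17.env = 28  [B₀.mk * -1 + 26]
60. n27.fin = 28  [terminal]
61. n7.val = -6  [(if A.key then B₀.env else A.hot) - 12]
62. n0.cnt = "qzkw"  [S₁.cnt ++ "w"]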